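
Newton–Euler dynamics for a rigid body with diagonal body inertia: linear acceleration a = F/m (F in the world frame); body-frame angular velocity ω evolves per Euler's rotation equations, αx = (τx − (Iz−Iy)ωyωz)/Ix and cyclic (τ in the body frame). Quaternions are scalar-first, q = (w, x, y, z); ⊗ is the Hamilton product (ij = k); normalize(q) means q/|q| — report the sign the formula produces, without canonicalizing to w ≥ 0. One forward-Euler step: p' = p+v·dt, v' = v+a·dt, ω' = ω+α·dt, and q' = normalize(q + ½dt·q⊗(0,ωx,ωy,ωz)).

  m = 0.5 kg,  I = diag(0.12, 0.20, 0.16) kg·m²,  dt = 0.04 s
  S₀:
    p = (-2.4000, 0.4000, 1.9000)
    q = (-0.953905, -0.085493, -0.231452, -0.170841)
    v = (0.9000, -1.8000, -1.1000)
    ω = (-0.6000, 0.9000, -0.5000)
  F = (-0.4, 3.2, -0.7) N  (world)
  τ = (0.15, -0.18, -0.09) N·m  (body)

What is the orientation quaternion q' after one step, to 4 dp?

q⊗(0,ω) = (0.0715905, 0.8418259, -0.7987564, 0.2611376)
q + ½dt·q⊗(0,ω), renormalized = (-0.9522, -0.0686, -0.2474, -0.1656)

q' = (-0.9522, -0.0686, -0.2474, -0.1656)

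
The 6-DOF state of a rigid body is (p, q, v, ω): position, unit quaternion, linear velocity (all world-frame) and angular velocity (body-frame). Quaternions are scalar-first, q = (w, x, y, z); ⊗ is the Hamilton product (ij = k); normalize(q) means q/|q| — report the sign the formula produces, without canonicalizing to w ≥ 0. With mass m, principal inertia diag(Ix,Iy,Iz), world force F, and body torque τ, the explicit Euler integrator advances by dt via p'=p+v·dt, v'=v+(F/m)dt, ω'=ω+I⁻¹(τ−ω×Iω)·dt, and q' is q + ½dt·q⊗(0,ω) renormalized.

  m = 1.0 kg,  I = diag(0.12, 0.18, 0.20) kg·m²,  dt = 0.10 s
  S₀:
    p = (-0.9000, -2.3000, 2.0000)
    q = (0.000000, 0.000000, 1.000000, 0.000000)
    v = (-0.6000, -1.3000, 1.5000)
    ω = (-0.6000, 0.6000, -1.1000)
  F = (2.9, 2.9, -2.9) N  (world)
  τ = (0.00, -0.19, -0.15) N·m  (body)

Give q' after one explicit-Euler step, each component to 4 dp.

Hamilton product q⊗(0,ω) = (-0.6000000, -1.1000000, 0.0000000, 0.6000000)
q' = normalize(q + ½dt·q⊗(0,ω)) = (-0.0299, -0.0549, 0.9976, 0.0299)

q' = (-0.0299, -0.0549, 0.9976, 0.0299)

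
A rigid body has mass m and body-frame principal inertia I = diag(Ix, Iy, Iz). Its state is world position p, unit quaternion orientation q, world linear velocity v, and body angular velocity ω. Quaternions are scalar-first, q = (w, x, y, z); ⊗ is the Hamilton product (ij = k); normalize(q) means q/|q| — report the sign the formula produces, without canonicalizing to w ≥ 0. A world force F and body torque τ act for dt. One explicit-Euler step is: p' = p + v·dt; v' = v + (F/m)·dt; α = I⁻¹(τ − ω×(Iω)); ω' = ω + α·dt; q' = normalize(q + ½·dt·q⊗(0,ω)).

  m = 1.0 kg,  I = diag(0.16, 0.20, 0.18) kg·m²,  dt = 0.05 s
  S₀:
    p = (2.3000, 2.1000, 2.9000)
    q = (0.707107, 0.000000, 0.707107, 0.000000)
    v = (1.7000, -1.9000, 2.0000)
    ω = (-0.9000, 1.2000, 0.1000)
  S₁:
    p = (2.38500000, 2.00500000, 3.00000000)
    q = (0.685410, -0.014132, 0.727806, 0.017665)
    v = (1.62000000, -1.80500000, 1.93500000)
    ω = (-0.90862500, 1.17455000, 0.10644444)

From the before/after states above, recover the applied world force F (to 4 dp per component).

velocity change Δv = (-0.08000000, 0.09500000, -0.06500000)
F = m·Δv/dt = (-1.6000, 1.9000, -1.3000)

F = (-1.6000, 1.9000, -1.3000)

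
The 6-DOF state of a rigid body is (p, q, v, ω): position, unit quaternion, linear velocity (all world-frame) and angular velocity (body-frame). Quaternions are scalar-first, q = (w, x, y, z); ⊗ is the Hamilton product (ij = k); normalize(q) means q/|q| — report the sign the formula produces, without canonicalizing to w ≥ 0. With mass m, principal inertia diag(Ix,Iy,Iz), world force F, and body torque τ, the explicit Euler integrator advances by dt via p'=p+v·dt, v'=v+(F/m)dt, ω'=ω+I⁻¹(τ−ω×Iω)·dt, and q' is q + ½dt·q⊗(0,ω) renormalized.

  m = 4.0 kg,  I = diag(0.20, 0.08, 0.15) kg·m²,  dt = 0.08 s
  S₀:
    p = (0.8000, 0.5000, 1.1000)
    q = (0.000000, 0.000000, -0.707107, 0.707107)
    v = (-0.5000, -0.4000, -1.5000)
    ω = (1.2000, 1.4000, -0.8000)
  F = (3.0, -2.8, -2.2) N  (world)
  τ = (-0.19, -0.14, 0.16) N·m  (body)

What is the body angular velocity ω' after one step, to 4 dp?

precession coupling ω×(Iω) = (-0.0784, -0.0480, -0.2016)
angular accel α = (-0.5580, -1.1500, 2.4107)
new body rate ω' = (1.1554, 1.3080, -0.6071)

ω' = (1.1554, 1.3080, -0.6071)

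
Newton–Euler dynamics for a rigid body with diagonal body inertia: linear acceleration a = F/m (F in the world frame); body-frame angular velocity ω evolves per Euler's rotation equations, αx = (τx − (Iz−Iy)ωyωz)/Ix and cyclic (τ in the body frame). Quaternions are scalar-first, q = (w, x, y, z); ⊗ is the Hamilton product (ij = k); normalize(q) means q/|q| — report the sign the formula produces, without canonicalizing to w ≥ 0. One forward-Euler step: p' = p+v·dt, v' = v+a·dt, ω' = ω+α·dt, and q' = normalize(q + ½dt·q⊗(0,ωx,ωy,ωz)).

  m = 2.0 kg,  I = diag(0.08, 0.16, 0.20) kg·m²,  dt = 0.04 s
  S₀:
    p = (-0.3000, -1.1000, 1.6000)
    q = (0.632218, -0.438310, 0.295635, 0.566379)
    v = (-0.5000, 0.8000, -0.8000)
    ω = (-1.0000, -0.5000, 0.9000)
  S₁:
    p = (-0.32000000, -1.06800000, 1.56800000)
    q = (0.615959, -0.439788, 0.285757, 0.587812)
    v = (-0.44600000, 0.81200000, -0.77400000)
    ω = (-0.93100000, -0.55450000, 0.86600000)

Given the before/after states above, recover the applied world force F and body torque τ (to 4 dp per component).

F = (2.7000, 0.6000, 1.3000)
τ = (0.1200, -0.1100, -0.1300)

rate change Δω = (0.06900000, -0.05450000, -0.03400000)
ω₀×(Iω₀) = (-0.0180, 0.1080, 0.0400)
I·α + gyro = (0.1200, -0.1100, -0.1300)
velocity change Δv = (0.05400000, 0.01200000, 0.02600000)
m·(v₁−v₀)/dt = (2.7000, 0.6000, 1.3000)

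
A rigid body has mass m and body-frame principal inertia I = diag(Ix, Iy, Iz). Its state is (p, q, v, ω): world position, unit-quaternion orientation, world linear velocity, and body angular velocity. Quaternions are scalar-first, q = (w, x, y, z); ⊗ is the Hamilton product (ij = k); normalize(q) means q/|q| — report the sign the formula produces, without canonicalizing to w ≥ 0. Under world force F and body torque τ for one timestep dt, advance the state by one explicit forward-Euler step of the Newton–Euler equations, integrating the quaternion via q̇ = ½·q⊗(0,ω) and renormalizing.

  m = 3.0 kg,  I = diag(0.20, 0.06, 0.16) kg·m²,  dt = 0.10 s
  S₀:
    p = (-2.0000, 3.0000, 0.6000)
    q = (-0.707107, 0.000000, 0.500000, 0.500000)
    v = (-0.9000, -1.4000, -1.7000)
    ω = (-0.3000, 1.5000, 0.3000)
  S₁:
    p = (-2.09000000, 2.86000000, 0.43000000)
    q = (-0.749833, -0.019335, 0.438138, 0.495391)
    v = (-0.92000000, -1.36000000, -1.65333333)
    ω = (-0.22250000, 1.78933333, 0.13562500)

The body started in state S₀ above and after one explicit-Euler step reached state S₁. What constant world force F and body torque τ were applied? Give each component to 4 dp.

F = (-0.6000, 1.2000, 1.4000)
τ = (0.2000, 0.1700, -0.2000)

v₁ − v₀ = (-0.02000000, 0.04000000, 0.04666667)
m·(v₁−v₀)/dt = (-0.6000, 1.2000, 1.4000)
rate change Δω = (0.07750000, 0.28933333, -0.16437500)
τ = I·(Δω/dt) + ω₀×(Iω₀) = (0.2000, 0.1700, -0.2000)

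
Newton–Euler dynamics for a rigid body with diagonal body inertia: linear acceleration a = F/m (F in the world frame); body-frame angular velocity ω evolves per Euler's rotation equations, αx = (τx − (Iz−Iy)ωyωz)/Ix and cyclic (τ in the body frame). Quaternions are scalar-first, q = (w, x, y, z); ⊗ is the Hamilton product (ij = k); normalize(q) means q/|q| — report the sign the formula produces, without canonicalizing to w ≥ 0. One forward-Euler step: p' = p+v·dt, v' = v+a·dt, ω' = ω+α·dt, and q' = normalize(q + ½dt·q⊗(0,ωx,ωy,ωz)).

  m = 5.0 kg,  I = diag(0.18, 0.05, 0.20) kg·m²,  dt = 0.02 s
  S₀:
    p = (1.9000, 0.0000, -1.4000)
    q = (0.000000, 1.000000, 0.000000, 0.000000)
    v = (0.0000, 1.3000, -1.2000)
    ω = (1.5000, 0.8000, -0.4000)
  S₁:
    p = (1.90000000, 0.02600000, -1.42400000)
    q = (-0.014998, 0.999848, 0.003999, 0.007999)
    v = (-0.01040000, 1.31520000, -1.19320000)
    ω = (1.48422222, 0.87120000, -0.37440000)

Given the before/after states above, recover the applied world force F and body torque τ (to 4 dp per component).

F = (-2.6000, 3.8000, 1.7000)
τ = (-0.1900, 0.1900, 0.1000)

ω₁ − ω₀ = (-0.01577778, 0.07120000, 0.02560000)
applied torque τ = (-0.1900, 0.1900, 0.1000)
Δv = v₁−v₀ = (-0.01040000, 0.01520000, 0.00680000)
applied force F = (-2.6000, 3.8000, 1.7000)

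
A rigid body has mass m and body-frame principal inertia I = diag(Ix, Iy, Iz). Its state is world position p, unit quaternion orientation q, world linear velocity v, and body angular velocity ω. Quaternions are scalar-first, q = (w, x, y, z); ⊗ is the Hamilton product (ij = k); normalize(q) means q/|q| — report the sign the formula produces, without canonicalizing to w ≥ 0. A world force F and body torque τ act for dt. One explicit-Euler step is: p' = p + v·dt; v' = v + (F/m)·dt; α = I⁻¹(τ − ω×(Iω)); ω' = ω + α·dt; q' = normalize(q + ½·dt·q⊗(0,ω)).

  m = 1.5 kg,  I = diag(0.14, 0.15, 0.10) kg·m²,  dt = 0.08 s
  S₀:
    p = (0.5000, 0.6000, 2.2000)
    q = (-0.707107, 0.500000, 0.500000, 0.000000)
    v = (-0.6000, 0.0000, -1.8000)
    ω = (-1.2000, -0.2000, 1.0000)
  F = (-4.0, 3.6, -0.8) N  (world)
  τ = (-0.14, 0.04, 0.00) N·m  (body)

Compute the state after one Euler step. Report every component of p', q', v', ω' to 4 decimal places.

p + v·dt = (0.4520, 0.6000, 2.0560)
new velocity v' = (-0.8133, 0.1920, -1.8427)
(τ − ω×Iω)/I = (-1.0714, 0.5867, -0.0240)
ω' = ω + α·dt = (-1.2857, -0.1531, 0.9981)
2q̇ = q⊗(0,ω) = (0.7000000, 1.3485284, -0.3585786, -0.2071070)
updated quaternion q' = (-0.6778, 0.5528, 0.4847, -0.0083)

p' = (0.4520, 0.6000, 2.0560)
q' = (-0.6778, 0.5528, 0.4847, -0.0083)
v' = (-0.8133, 0.1920, -1.8427)
ω' = (-1.2857, -0.1531, 0.9981)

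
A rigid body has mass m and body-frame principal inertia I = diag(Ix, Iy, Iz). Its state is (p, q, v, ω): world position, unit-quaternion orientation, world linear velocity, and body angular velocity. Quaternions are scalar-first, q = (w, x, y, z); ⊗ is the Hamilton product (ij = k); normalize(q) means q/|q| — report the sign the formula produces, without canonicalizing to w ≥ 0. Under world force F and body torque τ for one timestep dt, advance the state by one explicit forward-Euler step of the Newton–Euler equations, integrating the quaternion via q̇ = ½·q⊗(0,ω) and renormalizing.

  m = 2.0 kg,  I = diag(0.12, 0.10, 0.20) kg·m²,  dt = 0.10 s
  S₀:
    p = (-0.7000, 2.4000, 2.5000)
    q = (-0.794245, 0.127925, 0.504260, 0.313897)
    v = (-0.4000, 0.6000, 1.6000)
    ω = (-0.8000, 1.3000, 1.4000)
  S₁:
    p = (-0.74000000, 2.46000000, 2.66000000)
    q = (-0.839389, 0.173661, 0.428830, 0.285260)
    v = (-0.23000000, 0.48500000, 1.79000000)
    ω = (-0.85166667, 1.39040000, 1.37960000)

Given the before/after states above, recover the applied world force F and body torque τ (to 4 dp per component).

Δv = v₁−v₀ = (0.17000000, -0.11500000, 0.19000000)
F = m·Δv/dt = (3.4000, -2.3000, 3.8000)
Δω = ω₁−ω₀ = (-0.05166667, 0.09040000, -0.02040000)
precession coupling = (0.1820, 0.0896, 0.0208)
I·α + gyro = (0.1200, 0.1800, -0.0200)

F = (3.4000, -2.3000, 3.8000)
τ = (0.1200, 0.1800, -0.0200)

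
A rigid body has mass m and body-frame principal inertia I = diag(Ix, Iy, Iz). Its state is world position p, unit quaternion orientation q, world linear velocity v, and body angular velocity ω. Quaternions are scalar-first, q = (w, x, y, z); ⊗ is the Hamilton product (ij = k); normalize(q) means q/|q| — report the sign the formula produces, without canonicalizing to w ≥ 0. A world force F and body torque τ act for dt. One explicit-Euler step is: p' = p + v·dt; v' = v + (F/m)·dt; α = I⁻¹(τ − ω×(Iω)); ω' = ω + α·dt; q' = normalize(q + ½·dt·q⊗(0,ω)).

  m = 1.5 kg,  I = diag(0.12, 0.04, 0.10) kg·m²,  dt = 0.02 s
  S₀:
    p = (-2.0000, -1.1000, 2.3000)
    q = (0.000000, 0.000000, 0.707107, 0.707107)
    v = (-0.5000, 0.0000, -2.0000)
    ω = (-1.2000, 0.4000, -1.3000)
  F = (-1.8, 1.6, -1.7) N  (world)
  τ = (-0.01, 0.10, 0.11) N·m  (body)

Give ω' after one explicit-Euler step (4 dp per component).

ω×(Iω) gyroscopic = (-0.0312, 0.0312, 0.0384)
α = I⁻¹(τ − ω×Iω) = (0.1767, 1.7200, 0.7160)
new body rate ω' = (-1.1965, 0.4344, -1.2857)

ω' = (-1.1965, 0.4344, -1.2857)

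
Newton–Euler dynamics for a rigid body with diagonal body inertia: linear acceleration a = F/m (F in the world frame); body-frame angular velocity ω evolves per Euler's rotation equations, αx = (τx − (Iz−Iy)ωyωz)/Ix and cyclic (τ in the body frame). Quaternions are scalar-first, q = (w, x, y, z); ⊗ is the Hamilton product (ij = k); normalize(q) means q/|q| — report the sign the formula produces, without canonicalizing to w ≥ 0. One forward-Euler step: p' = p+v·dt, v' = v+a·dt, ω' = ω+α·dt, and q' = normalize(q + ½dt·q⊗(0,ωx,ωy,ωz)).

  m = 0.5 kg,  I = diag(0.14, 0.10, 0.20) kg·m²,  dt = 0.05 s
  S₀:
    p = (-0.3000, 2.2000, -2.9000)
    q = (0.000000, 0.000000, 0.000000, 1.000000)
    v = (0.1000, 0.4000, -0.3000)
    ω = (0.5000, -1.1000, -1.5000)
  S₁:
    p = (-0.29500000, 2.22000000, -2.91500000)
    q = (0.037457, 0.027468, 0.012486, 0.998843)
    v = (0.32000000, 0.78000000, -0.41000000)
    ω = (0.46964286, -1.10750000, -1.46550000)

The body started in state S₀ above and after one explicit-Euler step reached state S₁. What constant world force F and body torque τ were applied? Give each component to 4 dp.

velocity change Δv = (0.22000000, 0.38000000, -0.11000000)
F = m·Δv/dt = (2.2000, 3.8000, -1.1000)
ω₁ − ω₀ = (-0.03035714, -0.00750000, 0.03450000)
precession coupling = (0.1650, 0.0450, 0.0220)
I·α + gyro = (0.0800, 0.0300, 0.1600)

F = (2.2000, 3.8000, -1.1000)
τ = (0.0800, 0.0300, 0.1600)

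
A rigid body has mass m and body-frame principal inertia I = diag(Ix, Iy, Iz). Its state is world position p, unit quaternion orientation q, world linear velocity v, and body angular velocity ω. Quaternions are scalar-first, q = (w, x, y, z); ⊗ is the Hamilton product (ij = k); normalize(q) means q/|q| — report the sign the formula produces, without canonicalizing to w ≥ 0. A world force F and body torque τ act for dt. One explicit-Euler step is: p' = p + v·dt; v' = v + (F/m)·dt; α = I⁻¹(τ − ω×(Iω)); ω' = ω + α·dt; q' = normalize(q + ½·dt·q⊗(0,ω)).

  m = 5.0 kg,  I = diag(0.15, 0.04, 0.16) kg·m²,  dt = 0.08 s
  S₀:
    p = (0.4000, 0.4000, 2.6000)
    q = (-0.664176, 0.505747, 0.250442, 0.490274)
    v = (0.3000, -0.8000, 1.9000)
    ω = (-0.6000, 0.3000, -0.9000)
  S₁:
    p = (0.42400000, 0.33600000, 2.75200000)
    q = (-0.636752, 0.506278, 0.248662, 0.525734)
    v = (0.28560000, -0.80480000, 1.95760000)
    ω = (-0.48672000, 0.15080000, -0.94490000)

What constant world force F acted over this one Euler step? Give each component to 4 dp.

F = (-0.9000, -0.3000, 3.6000)

v₁ − v₀ = (-0.01440000, -0.00480000, 0.05760000)
m·(v₁−v₀)/dt = (-0.9000, -0.3000, 3.6000)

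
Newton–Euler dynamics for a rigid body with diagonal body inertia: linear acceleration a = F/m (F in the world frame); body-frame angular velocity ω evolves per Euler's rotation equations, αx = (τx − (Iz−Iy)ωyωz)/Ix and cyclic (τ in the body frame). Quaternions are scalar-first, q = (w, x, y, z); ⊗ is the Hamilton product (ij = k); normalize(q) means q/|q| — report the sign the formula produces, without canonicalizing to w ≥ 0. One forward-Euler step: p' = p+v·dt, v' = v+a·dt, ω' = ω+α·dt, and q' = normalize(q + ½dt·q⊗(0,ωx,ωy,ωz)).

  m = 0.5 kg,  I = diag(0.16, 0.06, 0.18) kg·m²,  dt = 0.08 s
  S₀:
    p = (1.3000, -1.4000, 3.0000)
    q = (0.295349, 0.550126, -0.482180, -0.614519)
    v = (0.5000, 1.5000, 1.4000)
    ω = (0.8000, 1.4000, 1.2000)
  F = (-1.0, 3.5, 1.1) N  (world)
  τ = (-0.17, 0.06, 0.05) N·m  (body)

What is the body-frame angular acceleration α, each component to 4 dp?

α = (-2.3225, 1.3200, 0.9000)

ω×(Iω) gyroscopic = (0.2016, -0.0192, -0.1120)
α = I⁻¹(τ − ω×Iω) = (-2.3225, 1.3200, 0.9000)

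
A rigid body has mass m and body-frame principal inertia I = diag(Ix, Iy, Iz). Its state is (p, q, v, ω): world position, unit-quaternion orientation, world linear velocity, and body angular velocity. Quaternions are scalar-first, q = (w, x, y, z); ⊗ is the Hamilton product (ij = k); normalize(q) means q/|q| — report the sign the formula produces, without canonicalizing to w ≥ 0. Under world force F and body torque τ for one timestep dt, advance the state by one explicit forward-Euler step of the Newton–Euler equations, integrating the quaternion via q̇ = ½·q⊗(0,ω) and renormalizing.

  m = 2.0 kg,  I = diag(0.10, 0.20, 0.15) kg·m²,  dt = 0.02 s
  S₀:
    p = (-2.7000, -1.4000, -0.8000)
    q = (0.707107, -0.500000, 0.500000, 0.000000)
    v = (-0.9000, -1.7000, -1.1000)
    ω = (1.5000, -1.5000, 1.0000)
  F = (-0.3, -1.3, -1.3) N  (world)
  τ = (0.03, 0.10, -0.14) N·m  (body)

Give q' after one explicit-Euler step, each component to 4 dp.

q' = (0.7219, -0.4843, 0.4943, 0.0071)

q⊗(0,ω) = (1.5000000, 1.5606605, -0.5606605, 0.7071070)
q' = normalize(q + ½dt·q⊗(0,ω)) = (0.7219, -0.4843, 0.4943, 0.0071)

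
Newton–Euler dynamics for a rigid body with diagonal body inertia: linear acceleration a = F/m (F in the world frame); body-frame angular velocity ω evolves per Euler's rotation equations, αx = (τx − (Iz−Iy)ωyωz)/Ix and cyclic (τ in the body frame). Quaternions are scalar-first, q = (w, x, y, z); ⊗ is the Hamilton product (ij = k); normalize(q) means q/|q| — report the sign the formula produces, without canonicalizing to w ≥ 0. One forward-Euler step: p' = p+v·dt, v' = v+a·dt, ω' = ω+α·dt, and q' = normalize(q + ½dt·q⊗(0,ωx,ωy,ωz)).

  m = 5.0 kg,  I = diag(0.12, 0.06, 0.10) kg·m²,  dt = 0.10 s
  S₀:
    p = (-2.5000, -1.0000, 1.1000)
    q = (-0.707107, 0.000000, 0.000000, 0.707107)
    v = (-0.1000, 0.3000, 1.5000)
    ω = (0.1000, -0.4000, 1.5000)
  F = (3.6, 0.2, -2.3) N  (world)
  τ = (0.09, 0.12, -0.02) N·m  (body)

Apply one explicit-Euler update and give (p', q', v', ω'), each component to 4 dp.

p' = (-2.5100, -0.9700, 1.2500)
q' = (-0.7579, 0.0106, 0.0176, 0.6521)
v' = (-0.0280, 0.3040, 1.4540)
ω' = (0.1950, -0.2050, 1.4776)

angular accel α = (0.9500, 1.9500, -0.2240)
new body rate ω' = (0.1950, -0.2050, 1.4776)
q⊗(0,ω) = (-1.0606605, 0.2121321, 0.3535535, -1.0606605)
q + ½dt·q⊗(0,ω), renormalized = (-0.7579, 0.0106, 0.0176, 0.6521)
a = F/m = (0.7200, 0.0400, -0.4600)
new position p' = (-2.5100, -0.9700, 1.2500)
v + (F/m)dt = (-0.0280, 0.3040, 1.4540)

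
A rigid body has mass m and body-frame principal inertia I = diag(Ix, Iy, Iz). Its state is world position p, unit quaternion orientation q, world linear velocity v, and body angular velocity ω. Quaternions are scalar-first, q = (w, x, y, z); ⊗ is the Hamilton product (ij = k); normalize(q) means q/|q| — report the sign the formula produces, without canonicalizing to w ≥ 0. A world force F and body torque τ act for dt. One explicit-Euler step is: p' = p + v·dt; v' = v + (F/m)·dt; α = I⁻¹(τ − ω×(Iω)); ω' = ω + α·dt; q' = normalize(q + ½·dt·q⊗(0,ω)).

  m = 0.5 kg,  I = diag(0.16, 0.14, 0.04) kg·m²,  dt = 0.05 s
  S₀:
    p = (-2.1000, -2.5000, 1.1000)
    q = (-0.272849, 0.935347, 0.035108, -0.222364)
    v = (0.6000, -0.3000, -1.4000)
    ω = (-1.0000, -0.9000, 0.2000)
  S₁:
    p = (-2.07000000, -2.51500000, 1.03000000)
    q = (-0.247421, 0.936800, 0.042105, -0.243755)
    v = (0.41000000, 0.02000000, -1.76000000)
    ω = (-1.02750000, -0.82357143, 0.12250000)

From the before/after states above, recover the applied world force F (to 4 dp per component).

velocity change Δv = (-0.19000000, 0.32000000, -0.36000000)
m·(v₁−v₀)/dt = (-1.9000, 3.2000, -3.6000)

F = (-1.9000, 3.2000, -3.6000)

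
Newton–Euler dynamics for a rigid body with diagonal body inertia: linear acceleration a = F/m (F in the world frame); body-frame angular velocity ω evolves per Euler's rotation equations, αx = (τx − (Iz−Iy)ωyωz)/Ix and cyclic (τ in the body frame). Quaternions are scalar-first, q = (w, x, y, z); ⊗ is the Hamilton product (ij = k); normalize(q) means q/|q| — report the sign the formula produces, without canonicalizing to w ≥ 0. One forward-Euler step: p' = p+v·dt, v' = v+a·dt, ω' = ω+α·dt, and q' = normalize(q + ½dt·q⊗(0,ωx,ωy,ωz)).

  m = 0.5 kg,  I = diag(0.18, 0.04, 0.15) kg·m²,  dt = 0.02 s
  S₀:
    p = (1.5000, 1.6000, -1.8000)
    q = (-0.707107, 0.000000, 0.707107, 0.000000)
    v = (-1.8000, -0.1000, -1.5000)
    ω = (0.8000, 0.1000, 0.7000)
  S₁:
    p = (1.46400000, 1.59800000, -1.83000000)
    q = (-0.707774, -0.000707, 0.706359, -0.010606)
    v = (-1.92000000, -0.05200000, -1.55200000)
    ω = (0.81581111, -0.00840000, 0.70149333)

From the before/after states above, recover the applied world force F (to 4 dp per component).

Δv = v₁−v₀ = (-0.12000000, 0.04800000, -0.05200000)
m·(v₁−v₀)/dt = (-3.0000, 1.2000, -1.3000)

F = (-3.0000, 1.2000, -1.3000)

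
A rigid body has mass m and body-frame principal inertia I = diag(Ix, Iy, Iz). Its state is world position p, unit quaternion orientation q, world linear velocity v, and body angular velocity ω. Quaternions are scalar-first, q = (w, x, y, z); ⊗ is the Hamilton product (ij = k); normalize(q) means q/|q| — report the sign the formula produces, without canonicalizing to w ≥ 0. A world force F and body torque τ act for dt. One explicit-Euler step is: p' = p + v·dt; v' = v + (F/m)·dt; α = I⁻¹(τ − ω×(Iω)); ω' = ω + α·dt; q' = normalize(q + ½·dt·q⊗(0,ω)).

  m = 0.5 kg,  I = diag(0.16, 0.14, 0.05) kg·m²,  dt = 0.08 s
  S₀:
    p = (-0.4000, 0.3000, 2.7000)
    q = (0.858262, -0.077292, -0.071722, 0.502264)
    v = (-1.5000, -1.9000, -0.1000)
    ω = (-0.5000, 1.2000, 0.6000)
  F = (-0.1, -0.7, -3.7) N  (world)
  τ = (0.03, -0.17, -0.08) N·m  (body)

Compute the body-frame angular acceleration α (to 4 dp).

ω×(Iω) gyroscopic = (-0.0648, -0.0330, 0.0120)
α = I⁻¹(τ − ω×Iω) = (0.5925, -0.9786, -1.8400)

α = (0.5925, -0.9786, -1.8400)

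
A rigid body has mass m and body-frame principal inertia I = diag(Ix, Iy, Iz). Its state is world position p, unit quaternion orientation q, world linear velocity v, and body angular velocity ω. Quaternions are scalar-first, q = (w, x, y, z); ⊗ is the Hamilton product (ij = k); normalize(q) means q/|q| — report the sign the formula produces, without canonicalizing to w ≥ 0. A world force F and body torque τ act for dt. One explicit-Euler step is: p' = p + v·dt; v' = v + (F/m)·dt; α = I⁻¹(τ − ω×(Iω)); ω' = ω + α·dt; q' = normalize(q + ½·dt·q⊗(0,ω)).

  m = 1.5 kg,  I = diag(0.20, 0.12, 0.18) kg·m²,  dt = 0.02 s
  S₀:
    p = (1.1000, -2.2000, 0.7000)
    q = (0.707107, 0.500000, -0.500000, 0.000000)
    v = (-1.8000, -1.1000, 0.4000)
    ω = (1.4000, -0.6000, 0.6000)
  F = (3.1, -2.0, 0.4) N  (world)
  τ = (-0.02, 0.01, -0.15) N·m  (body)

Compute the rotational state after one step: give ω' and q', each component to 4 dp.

ω×(Iω) gyroscopic = (-0.0216, 0.0168, 0.0672)
(τ − ω×Iω)/I = (0.0080, -0.0567, -1.2067)
ω + α·dt = (1.4002, -0.6011, 0.5759)
q⊗(0,ω) = (-1.0000000, 0.6899498, -0.7242642, 0.8242642)
q' = normalize(q + ½dt·q⊗(0,ω)) = (0.6970, 0.5068, -0.5072, 0.0082)

ω' = (1.4002, -0.6011, 0.5759)
q' = (0.6970, 0.5068, -0.5072, 0.0082)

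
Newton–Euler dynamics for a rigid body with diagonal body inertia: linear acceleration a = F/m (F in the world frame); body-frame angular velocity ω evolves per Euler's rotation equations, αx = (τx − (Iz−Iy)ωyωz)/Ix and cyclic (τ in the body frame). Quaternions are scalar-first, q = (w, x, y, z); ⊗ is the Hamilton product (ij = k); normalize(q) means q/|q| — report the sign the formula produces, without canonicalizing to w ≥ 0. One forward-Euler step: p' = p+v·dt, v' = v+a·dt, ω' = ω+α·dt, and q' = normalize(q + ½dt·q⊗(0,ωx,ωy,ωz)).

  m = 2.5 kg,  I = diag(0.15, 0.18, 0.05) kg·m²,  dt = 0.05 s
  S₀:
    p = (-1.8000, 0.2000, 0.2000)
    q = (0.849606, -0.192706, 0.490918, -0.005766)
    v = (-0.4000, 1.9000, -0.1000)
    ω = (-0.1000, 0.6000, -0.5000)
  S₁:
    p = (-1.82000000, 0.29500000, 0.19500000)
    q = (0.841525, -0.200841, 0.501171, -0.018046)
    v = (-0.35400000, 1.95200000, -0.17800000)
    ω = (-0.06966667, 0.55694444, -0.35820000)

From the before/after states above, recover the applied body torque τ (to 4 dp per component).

τ = (0.1300, -0.1500, 0.1400)

ω₁ − ω₀ = (0.03033333, -0.04305556, 0.14180000)
ω₀×(Iω₀) = (0.0390, 0.0050, -0.0018)
I·α + gyro = (0.1300, -0.1500, 0.1400)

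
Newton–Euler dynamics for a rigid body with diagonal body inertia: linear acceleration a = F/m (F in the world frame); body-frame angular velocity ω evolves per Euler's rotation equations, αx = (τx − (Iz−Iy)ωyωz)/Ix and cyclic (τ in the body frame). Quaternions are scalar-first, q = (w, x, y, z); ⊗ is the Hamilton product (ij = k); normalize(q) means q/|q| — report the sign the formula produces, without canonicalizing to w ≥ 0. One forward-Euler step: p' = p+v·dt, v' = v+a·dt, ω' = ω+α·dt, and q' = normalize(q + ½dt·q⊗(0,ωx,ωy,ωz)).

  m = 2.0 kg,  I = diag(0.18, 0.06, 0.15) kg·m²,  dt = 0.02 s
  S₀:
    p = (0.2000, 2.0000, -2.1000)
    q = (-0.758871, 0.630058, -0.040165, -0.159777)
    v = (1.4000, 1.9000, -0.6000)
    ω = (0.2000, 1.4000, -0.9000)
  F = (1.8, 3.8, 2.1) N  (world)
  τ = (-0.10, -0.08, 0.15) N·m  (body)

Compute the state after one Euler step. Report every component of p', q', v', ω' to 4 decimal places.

p' = (0.2280, 2.0380, -2.1120)
q' = (-0.7609, 0.6310, -0.0454, -0.1440)
v' = (1.4180, 1.9380, -0.5790)
ω' = (0.2015, 1.3751, -0.8755)

precession coupling ω×(Iω) = (-0.1134, -0.0054, -0.0336)
angular accel α = (0.0744, -1.2433, 1.2240)
ω + α·dt = (0.2015, 1.3751, -0.8755)
q⊗(0,ω) = (-0.2135799, 0.1080621, -0.5273226, 1.5730981)
updated quaternion q' = (-0.7609, 0.6310, -0.0454, -0.1440)
p + v·dt = (0.2280, 2.0380, -2.1120)
new velocity v' = (1.4180, 1.9380, -0.5790)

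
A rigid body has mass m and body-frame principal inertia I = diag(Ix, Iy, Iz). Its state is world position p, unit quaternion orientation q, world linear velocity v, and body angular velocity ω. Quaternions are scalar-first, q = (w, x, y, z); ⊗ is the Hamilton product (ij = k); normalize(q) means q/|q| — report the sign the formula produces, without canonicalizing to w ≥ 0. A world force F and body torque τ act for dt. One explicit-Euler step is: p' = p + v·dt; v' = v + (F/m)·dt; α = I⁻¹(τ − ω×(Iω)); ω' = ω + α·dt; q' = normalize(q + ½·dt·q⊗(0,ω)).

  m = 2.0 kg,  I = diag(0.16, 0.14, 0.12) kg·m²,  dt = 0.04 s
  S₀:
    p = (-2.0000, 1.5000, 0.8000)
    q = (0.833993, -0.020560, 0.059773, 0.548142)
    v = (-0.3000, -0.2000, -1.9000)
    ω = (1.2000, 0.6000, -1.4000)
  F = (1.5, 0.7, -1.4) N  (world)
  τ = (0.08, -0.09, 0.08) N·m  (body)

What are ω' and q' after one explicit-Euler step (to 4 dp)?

ω' = (1.2158, 0.5935, -1.3685)
q' = (0.8485, -0.0088, 0.0823, 0.5227)

precession coupling ω×(Iω) = (0.0168, -0.0672, -0.0144)
angular accel α = (0.3950, -0.1629, 0.7867)
ω + α·dt = (1.2158, 0.5935, -1.3685)
Hamilton product q⊗(0,ω) = (0.7562070, 0.5882242, 1.1293822, -1.2516538)
q' = normalize(q + ½dt·q⊗(0,ω)) = (0.8485, -0.0088, 0.0823, 0.5227)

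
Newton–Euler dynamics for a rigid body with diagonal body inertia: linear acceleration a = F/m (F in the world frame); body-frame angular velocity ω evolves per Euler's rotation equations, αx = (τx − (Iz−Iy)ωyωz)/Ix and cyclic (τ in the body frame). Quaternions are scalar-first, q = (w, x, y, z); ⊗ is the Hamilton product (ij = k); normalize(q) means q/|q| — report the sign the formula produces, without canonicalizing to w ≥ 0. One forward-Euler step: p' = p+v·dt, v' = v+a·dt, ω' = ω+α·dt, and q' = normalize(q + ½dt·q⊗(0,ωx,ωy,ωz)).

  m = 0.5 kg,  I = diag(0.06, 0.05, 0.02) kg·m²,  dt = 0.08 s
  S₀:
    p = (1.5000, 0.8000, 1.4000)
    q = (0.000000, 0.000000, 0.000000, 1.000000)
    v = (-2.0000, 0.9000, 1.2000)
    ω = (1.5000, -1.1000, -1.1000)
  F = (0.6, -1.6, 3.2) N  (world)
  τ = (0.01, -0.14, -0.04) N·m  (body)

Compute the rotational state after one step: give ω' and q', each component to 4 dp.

gyro term ω×Iω = (-0.0363, -0.0660, 0.0165)
(τ − ω×Iω)/I = (0.7717, -1.4800, -2.8250)
ω + α·dt = (1.5617, -1.2184, -1.3260)
q⊗(0,ω) = (1.1000000, 1.1000000, 1.5000000, 0.0000000)
q + ½dt·q⊗(0,ω), renormalized = (0.0438, 0.0438, 0.0598, 0.9963)

ω' = (1.5617, -1.2184, -1.3260)
q' = (0.0438, 0.0438, 0.0598, 0.9963)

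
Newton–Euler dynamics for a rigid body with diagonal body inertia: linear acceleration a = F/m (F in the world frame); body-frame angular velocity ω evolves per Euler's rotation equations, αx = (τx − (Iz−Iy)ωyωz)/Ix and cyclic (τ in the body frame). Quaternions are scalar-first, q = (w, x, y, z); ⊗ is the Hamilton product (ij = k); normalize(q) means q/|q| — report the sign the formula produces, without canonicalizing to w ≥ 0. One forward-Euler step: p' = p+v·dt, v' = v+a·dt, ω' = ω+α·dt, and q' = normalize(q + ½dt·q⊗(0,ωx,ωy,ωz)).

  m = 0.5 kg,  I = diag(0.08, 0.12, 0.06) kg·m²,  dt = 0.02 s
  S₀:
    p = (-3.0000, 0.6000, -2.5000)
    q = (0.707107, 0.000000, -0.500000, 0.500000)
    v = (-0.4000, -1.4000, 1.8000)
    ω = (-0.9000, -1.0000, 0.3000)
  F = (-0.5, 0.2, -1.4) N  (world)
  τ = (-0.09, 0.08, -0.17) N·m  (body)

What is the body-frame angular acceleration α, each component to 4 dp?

precession coupling ω×(Iω) = (0.0180, -0.0054, 0.0360)
angular accel α = (-1.3500, 0.7117, -3.4333)

α = (-1.3500, 0.7117, -3.4333)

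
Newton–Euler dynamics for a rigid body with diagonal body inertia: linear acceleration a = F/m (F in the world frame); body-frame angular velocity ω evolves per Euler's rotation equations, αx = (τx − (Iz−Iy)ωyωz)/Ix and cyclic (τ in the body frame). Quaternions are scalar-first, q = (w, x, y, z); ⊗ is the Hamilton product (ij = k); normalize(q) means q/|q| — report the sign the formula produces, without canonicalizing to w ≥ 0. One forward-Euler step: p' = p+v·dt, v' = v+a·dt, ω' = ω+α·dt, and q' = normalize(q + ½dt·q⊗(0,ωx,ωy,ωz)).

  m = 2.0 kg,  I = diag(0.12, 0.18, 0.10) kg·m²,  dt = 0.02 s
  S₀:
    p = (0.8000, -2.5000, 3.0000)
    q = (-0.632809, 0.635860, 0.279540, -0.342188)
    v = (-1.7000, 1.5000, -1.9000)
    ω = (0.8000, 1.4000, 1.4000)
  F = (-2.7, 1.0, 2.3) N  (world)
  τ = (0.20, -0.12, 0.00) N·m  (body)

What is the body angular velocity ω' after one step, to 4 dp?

α = I⁻¹(τ − ω×Iω) = (2.9733, -0.7911, -0.6720)
ω' = ω + α·dt = (0.8595, 1.3842, 1.3866)

ω' = (0.8595, 1.3842, 1.3866)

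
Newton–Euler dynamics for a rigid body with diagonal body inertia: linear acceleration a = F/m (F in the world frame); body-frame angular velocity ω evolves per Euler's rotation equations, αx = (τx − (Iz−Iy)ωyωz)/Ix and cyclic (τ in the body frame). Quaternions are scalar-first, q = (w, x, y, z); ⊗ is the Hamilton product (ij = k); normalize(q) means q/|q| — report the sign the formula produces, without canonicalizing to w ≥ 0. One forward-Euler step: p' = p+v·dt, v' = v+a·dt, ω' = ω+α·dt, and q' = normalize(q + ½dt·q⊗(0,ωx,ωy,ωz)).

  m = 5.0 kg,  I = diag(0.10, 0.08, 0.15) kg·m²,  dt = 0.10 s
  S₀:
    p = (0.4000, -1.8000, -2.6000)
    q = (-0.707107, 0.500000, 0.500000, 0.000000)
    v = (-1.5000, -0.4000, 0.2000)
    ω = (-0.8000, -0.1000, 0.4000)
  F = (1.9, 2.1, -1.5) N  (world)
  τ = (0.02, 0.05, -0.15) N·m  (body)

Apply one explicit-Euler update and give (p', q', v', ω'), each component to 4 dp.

a = (0.3800, 0.4200, -0.3000)
p' = p + v·dt = (0.2500, -1.8400, -2.5800)
v' = v + a·dt = (-1.4620, -0.3580, 0.1700)
α = I⁻¹(τ − ω×Iω) = (0.2280, 0.4250, -0.9893)
ω + α·dt = (-0.7772, -0.0575, 0.3011)
2q̇ = q⊗(0,ω) = (0.4500000, 0.7656856, -0.1292893, 0.0671572)
updated quaternion q' = (-0.6839, 0.5377, 0.4930, 0.0034)

p' = (0.2500, -1.8400, -2.5800)
q' = (-0.6839, 0.5377, 0.4930, 0.0034)
v' = (-1.4620, -0.3580, 0.1700)
ω' = (-0.7772, -0.0575, 0.3011)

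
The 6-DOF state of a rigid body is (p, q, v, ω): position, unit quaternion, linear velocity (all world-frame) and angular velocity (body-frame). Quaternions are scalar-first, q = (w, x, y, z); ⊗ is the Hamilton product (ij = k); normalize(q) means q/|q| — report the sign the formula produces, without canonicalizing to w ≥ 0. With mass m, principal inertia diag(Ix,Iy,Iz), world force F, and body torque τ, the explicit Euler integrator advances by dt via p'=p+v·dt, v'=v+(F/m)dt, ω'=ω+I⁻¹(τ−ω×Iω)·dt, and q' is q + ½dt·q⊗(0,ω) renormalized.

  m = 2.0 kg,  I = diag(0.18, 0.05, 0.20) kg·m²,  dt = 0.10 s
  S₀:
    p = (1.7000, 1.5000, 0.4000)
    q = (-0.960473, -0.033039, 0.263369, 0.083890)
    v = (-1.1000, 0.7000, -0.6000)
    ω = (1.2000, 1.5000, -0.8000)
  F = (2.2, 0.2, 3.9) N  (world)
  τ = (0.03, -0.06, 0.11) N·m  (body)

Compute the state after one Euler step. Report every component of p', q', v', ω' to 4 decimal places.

p' = (1.5900, 1.5700, 0.3400)
q' = (-0.9697, -0.1069, 0.1940, 0.1035)
v' = (-0.9900, 0.7100, -0.4050)
ω' = (1.3167, 1.3416, -0.6280)

ω×(Iω) gyroscopic = (-0.1800, 0.0192, -0.2340)
(τ − ω×Iω)/I = (1.1667, -1.5840, 1.7200)
new body rate ω' = (1.3167, 1.3416, -0.6280)
Hamilton product q⊗(0,ω) = (-0.2882947, -1.4890978, -1.3664727, 0.4027771)
updated quaternion q' = (-0.9697, -0.1069, 0.1940, 0.1035)
p + v·dt = (1.5900, 1.5700, 0.3400)
v' = v + a·dt = (-0.9900, 0.7100, -0.4050)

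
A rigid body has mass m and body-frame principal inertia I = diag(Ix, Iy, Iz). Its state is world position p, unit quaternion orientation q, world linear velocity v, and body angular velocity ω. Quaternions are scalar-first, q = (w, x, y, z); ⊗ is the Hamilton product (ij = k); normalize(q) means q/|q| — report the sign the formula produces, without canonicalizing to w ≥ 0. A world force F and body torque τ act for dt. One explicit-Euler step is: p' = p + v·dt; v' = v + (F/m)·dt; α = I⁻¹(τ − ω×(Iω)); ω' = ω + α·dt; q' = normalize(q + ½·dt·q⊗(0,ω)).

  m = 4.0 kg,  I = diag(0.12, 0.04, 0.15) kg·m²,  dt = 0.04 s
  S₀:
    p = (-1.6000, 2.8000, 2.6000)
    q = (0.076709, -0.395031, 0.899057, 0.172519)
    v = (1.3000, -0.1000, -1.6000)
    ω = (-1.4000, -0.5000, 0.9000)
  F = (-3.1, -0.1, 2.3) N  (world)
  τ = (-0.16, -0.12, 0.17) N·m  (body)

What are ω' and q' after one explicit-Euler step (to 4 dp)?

ω' = (-1.4368, -0.6578, 0.9603)
q' = (0.0715, -0.3790, 0.9000, 0.2029)

angular accel α = (-0.9208, -3.9450, 1.5067)
new body rate ω' = (-1.4368, -0.6578, 0.9603)
q⊗(0,ω) = (-0.2587820, 0.7880182, 0.0756468, 1.5252334)
updated quaternion q' = (0.0715, -0.3790, 0.9000, 0.2029)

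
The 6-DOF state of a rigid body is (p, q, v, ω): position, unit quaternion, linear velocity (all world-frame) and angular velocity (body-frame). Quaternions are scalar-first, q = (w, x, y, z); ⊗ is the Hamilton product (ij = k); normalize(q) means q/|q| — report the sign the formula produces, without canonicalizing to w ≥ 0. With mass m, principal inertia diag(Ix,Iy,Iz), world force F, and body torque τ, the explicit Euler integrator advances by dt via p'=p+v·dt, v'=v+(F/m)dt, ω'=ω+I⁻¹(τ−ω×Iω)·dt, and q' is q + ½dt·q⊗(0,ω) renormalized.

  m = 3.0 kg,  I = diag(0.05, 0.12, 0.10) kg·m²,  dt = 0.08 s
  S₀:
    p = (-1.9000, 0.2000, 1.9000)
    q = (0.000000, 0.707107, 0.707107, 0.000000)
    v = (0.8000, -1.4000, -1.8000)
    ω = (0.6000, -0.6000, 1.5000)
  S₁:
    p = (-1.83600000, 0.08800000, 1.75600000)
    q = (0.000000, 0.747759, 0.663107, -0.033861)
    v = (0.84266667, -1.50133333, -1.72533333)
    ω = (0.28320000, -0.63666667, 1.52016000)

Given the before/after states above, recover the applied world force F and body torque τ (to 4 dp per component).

F = (1.6000, -3.8000, 2.8000)
τ = (-0.1800, -0.1000, 0.0000)

Δω = ω₁−ω₀ = (-0.31680000, -0.03666667, 0.02016000)
gyro term ω₀×Iω₀ = (0.0180, -0.0450, -0.0252)
τ = I·(Δω/dt) + ω₀×(Iω₀) = (-0.1800, -0.1000, 0.0000)
v₁ − v₀ = (0.04266667, -0.10133333, 0.07466667)
m·(v₁−v₀)/dt = (1.6000, -3.8000, 2.8000)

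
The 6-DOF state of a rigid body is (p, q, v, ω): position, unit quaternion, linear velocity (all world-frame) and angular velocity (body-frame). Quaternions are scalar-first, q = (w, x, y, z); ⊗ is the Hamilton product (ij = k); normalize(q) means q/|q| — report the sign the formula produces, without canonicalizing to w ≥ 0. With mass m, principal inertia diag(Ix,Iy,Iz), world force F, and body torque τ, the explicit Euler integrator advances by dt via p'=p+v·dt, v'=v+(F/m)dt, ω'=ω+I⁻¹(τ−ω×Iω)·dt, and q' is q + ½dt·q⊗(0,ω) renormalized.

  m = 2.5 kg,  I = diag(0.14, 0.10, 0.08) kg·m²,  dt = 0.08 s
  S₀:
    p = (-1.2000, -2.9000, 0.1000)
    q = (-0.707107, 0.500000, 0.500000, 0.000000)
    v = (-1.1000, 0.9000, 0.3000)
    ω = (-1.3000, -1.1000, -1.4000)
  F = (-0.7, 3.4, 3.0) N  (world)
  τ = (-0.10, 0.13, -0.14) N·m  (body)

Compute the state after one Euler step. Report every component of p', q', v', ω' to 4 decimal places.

p' = (-1.2880, -2.8280, 0.1240)
q' = (-0.6566, 0.5068, 0.5570, 0.0434)
v' = (-1.1224, 1.0088, 0.3960)
ω' = (-1.3395, -1.0834, -1.4828)

angular accel α = (-0.4943, 0.2080, -1.0350)
ω + α·dt = (-1.3395, -1.0834, -1.4828)
Hamilton product q⊗(0,ω) = (1.2000000, 0.2192391, 1.4778177, 1.0899498)
q' = normalize(q + ½dt·q⊗(0,ω)) = (-0.6566, 0.5068, 0.5570, 0.0434)
a = (-0.2800, 1.3600, 1.2000)
p + v·dt = (-1.2880, -2.8280, 0.1240)
new velocity v' = (-1.1224, 1.0088, 0.3960)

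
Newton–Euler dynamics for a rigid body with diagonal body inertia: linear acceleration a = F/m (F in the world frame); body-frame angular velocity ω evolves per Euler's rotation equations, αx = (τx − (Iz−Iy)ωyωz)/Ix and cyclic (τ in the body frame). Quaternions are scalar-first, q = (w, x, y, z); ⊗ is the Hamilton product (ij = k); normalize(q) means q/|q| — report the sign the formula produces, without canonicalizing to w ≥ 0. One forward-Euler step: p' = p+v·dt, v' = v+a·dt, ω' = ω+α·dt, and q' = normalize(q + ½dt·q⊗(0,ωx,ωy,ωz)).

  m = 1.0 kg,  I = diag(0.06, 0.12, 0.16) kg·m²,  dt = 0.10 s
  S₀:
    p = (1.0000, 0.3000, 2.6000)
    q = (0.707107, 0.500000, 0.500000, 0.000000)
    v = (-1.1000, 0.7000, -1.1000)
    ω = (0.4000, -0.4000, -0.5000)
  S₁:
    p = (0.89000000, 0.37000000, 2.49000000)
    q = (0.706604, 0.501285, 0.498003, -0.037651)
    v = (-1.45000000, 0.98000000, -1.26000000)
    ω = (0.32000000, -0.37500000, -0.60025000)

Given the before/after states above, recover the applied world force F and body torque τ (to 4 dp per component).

F = (-3.5000, 2.8000, -1.6000)
τ = (-0.0400, 0.0500, -0.1700)

v₁ − v₀ = (-0.35000000, 0.28000000, -0.16000000)
m·(v₁−v₀)/dt = (-3.5000, 2.8000, -1.6000)
Δω = ω₁−ω₀ = (-0.08000000, 0.02500000, -0.10025000)
applied torque τ = (-0.0400, 0.0500, -0.1700)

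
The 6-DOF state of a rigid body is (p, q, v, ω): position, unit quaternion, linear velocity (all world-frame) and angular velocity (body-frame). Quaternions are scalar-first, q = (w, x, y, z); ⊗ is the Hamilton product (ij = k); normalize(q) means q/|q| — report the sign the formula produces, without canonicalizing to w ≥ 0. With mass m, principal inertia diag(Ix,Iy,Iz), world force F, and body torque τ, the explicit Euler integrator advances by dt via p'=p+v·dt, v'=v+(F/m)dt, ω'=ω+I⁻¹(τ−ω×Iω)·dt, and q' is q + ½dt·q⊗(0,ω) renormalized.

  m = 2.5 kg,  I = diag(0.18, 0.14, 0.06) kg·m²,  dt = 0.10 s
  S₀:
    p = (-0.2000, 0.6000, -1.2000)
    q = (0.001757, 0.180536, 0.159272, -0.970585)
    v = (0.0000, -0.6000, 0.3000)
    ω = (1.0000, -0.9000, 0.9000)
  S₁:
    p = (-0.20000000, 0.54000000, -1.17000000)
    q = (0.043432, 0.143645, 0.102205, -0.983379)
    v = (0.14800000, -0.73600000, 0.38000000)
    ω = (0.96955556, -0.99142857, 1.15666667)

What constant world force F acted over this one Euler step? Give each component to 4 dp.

F = (3.7000, -3.4000, 2.0000)

Δv = v₁−v₀ = (0.14800000, -0.13600000, 0.08000000)
m·(v₁−v₀)/dt = (3.7000, -3.4000, 2.0000)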